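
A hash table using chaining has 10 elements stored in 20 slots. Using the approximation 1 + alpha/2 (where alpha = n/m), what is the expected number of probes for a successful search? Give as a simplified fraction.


Load factor alpha = n/m = 10/20
Expected probes = 1 + alpha/2 = 1 + 10/(2*20)
= 1 + 10/40
= 40/40 + 10/40
= 50/40
Simplify: 5/4


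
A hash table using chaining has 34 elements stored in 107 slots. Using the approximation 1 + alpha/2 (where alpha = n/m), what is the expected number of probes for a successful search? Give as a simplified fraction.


Load factor alpha = n/m = 34/107
Expected probes = 1 + alpha/2 = 1 + 34/(2*107)
= 1 + 34/214
= 214/214 + 34/214
= 248/214
Simplify: 124/107


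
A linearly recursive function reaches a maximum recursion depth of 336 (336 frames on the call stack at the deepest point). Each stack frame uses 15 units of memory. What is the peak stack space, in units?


Maximum recursion depth = 336 frames
Memory per frame = 15 units
Total stack space = depth * frame_size
= 336 * 15 = 5040


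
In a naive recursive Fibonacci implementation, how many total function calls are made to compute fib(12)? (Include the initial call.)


Let C(m) = total calls to evaluate fib(m). Then C(0)=C(1)=1, and
C(m) = 1 + C(m-1) + C(m-2) for m >= 2.
Build the table (each entry = 1 + previous two):
  C(0) = 1
  C(1) = 1
  C(2) = 1 + 1 + 1 = 3
  C(3) = 1 + 3 + 1 = 5
  C(4) = 1 + 5 + 3 = 9
  C(5) = 1 + 9 + 5 = 15
  C(6) = 1 + 15 + 9 = 25
  C(7) = 1 + 25 + 15 = 41
  C(8) = 1 + 41 + 25 = 67
  C(9) = 1 + 67 + 41 = 109
  C(10) = 1 + 109 + 67 = 177
  C(11) = 1 + 177 + 109 = 287
  C(12) = 1 + 287 + 177 = 465
Total calls for fib(12) = 465


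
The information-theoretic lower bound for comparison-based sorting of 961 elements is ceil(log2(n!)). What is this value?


A binary decision tree of height h has at most 2^h leaves and needs at least n! of them, so h >= ceil(log2(n!)).
961! is far too large to multiply out, so use Stirling's series:
  ln(n!) ~ n ln n - n + (1/2) ln(2 pi n) + 1/(12n)  (error below 1/(360 n^3), negligible here)
  ln(961) = 6.8679744
  n ln n = 961 * 6.8679744 = 6600.1234
  (1/2) ln(2 pi * 961) = (1/2) ln(6038.1411) = 4.3529
  1/(12*961) = 0.0001
  ln(961!) ~ 6600.1234 - 961 + 4.3529 + 0.0001 = 5643.4764
Convert to base 2: log2(961!) = 5643.4764 / ln 2 = 5643.4764 / 0.69314718 = 8141.8154
ceil(8141.8154) = 8142


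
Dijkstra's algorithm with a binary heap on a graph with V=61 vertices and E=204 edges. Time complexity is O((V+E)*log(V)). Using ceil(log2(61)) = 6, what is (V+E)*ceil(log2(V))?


Dijkstra with a binary heap: each vertex is extracted once, each edge may relax once.
Each heap operation costs O(log V).
V + E = 61 + 204 = 265
ceil(log2(61)) = 6 (since 2^5 = 32 < 61 <= 64 = 2^6)
Total heap work = (V+E) * ceil(log2(V)) = 265 * 6 = 1590


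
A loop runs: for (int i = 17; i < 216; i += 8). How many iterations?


Loop starts at i = 17, increments by 8, stops when i >= 216.
Number of iterations = ceil((216 - 17) / 8)
= ceil(199 / 8)
= 25


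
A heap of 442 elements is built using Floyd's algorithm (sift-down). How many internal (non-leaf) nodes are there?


Leaf nodes occupy roughly half the array.
Sift-down is called for each internal node, starting from the last one.
Internal nodes = floor(n/2) = floor(442/2) = 221


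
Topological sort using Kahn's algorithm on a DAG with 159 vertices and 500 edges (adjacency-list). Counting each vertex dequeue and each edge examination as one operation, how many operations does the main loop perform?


Kahn's algorithm:
  1. Compute in-degrees: O(V + E)
  2. Process queue: each vertex dequeued once (O(V))
     each edge examined once (O(E))
Total = V + E = 159 + 500 = 659


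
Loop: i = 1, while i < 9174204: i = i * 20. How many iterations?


i multiplies by 20 each step:
i = 1 -> 20 -> 400 -> 8000 -> 160000 -> 3200000 -> 64000000 (stop)
Iterations = ceil(log_20(9174204)) = 6


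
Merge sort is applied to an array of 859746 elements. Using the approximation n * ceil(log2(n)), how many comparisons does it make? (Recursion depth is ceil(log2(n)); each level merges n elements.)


Merge sort divides the array into halves recursively.
Number of levels = ceil(log2(859746)) = 20
At each level, approximately n = 859746 comparisons are needed for merging.
Total comparisons ~ n * ceil(log2(n)) = 859746 * 20 = 17194920


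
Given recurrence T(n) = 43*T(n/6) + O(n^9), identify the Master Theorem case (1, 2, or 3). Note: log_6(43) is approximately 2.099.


Master Theorem parameters: a=43, b=6, c=9
log_b(a) = 2.099
Compare b^c with a: 6^9 = 10077696 > 43, so c > log_b(a).
Comparing c=9 vs log_b(a)=2.099:
9 > 2.099 => Case 3
Result: T(n) = O(n^9)
Master Theorem case = 3


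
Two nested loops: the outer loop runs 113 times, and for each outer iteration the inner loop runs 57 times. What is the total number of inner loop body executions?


Outer loop: 113 iterations
Inner loop: 57 iterations per outer iteration
Total = 113 * 57 = 6441


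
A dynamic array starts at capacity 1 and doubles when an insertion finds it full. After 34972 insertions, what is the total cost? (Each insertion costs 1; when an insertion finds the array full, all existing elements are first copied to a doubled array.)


Insertion cost: 34972 (one per element)
Resizes occur just before inserting elements 2, 3, 5, 9, ...
Elements copied at each resize: 1 + 2 + 4 + 8 + 16 + 32 + 64 + 128 + 256 + 512 + 1024 + 2048 + 4096 + 8192 + 16384 + 32768
Sum of copies = 65535 (geometric series: 2^k - 1)
Total = 34972 + 65535 = 100507


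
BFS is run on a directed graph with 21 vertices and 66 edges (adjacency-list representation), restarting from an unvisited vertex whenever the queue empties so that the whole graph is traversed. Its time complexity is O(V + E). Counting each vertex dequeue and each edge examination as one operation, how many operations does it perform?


A full BFS traversal dequeues each vertex exactly once and examines each directed edge exactly once.
V = 21 (vertex processing cost)
E = 66 (edge examination cost)
Total operations proportional to V + E = 21 + 66 = 87


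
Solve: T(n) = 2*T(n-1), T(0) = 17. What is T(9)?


Unrolling:
T(9) = 2*T(8) = 2^2*T(7) = ... = 2^9*T(0)
= 2^9 * 17
= 512 * 17 = 8704


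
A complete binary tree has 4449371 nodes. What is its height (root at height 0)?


In a complete binary tree, level k holds nodes 2^k .. 2^(k+1)-1 (1-indexed).
Height = floor(log2(n)) = floor(log2(4449371)) = 22
Check: 2^22 = 4194304 <= 4449371 < 8388608 = 2^23


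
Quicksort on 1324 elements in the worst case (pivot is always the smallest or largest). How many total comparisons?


In the worst case, each partition step picks the worst pivot:
  Partition 1: 1323 comparisons (n-1 elements to compare)
  Partition 2: 1322 comparisons
  Partition 3: 1321 comparisons
  Partition 4: 1320 comparisons
  Partition 5: 1319 comparisons
  ...
  Last partition: 0 comparisons
Total = (n-1) + (n-2) + ... + 1 + 0 = n*(n-1)/2
= 1324*1323/2 = 875826


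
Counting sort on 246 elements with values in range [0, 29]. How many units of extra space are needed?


Output array size: 246 (to store sorted result)
Count array size: 30 (one slot per possible value, range 0 to 29)
Total extra space = 246 + 30 = 276


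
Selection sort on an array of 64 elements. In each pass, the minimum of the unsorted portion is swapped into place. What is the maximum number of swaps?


Selection sort performs one swap per pass:
  Pass 1: find min in positions 0 to 63, swap with position 0
  Pass 2: find min in positions 1 to 63, swap with position 1
  Pass 3: find min in positions 2 to 63, swap with position 2
  Pass 4: find min in positions 3 to 63, swap with position 3
  Pass 5: find min in positions 4 to 63, swap with position 4
  ... (58 more passes)
Total passes (and swaps) = n - 1 = 64 - 1 = 63


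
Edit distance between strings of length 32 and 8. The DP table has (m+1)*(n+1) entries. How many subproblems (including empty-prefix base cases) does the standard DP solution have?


The table includes base cases (empty prefixes).
Rows: (m+1) = 33
Columns: (n+1) = 9
Total = 33 * 9 = 297


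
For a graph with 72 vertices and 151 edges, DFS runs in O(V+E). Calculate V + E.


A full DFS traversal visits each vertex once and examines each edge once.
V = 72
E = 151
Sum = 72 + 151 = 223


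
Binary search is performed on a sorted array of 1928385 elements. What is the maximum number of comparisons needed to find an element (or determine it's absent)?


Binary search halves the search space each comparison:
  Step 1: search space = 1928385 -> 964192
  Step 2: search space = 964192 -> 482096
  Step 3: search space = 482096 -> 241048
  Step 4: search space = 241048 -> 120524
  Step 5: search space = 120524 -> 60262
  Step 6: search space = 60262 -> 30131
  Step 7: search space = 30131 -> 15065
  Step 8: search space = 15065 -> 7532
  Step 9: search space = 7532 -> 3766
  Step 10: search space = 3766 -> 1883
  Step 11: search space = 1883 -> 941
  Step 12: search space = 941 -> 470
  Step 13: search space = 470 -> 235
  Step 14: search space = 235 -> 117
  Step 15: search space = 117 -> 58
  Step 16: search space = 58 -> 29
  Step 17: search space = 29 -> 14
  Step 18: search space = 14 -> 7
  Step 19: search space = 7 -> 3
  Step 20: search space = 3 -> 1
  Step 21: search space = 1 (final check)
Maximum comparisons = floor(log2(1928385)) + 1 = 20 + 1 = 21


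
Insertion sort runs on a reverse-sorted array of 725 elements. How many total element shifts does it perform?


Sum of shifts = 1 + 2 + 3 + ... + 724
= 725 * 724 / 2
= 524900 / 2
= 262450


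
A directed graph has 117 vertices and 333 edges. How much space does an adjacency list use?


Adjacency list: one list head per vertex + one entry per edge
Vertex heads: 117
Edge entries: 333
Total = 117 + 333 = 450


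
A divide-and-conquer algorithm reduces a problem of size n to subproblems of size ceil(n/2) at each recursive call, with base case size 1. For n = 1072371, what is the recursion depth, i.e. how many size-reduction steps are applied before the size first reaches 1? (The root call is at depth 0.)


Each step divides the size by 2 (rounding up); after k steps the size is ceil(n/2^k), which equals 1 exactly when 2^k >= n.
So the depth is the smallest k with 2^k >= 1072371, i.e. ceil(log_2(1072371)).
2^20 = 1048576 < 1072371 <= 2097152 = 2^21
Recursion depth = 21


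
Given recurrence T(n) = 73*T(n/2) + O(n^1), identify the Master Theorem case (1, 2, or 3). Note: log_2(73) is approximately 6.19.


Master Theorem parameters: a=73, b=2, c=1
log_b(a) = 6.19
Compare b^c with a: 2^1 = 2 < 73, so c < log_b(a).
Comparing c=1 vs log_b(a)=6.19:
1 < 6.19 => Case 1
Result: T(n) = O(n^(log_2 73)) ~ O(n^6.19)
Master Theorem case = 1


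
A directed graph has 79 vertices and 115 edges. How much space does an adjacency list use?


Adjacency list: one list head per vertex + one entry per edge
Vertex heads: 79
Edge entries: 115
Total = 79 + 115 = 194


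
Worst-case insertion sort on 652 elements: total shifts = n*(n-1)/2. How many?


Sum of shifts = 1 + 2 + 3 + ... + 651
= 652 * 651 / 2
= 424452 / 2
= 212226


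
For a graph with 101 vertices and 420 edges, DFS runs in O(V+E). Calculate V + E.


A full DFS traversal visits each vertex once and examines each edge once.
V = 101
E = 420
Sum = 101 + 420 = 521


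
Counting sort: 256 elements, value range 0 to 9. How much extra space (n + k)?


n = 256 (output array)
k = 10 (count array for 10 distinct values)
Extra space = 256 + 10 = 266


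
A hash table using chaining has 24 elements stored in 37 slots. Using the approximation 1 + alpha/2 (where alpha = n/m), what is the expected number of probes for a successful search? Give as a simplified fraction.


Load factor alpha = n/m = 24/37
Expected probes = 1 + alpha/2 = 1 + 24/(2*37)
= 1 + 24/74
= 74/74 + 24/74
= 98/74
Simplify: 49/37


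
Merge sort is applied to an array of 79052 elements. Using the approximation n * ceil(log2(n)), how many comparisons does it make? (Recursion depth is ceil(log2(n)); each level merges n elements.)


Merge sort divides the array into halves recursively.
Number of levels = ceil(log2(79052)) = 17
At each level, approximately n = 79052 comparisons are needed for merging.
Total comparisons ~ n * ceil(log2(n)) = 79052 * 17 = 1343884


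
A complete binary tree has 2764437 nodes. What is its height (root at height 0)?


In a complete binary tree, level k holds nodes 2^k .. 2^(k+1)-1 (1-indexed).
Height = floor(log2(n)) = floor(log2(2764437)) = 21
Check: 2^21 = 2097152 <= 2764437 < 4194304 = 2^22


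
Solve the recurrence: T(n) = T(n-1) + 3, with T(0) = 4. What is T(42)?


Unrolling the recurrence:
T(42) = T(41) + 3
       = T(40) + 3 + 3
       = T(39) + 3*3
       ...
       = T(0) + 3*42
       = 4 + 126 = 130


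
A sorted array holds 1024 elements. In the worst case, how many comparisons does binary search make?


Halving sequence: 1024 -> 512 -> 256 -> 128 -> 64 -> 32 -> 16 -> 8 -> 4 -> 2 -> 1
Number of halvings = 10
Max comparisons = 10 + 1 = 11


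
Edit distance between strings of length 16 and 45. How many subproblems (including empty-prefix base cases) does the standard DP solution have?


The table includes base cases (empty prefixes).
Rows: (m+1) = 17
Columns: (n+1) = 46
Total = 17 * 46 = 782


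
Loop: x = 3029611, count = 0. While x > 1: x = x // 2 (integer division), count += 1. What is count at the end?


The variable x halves each step:
x = 3029611 -> 1514805 -> 757402 -> 378701 -> 189350 -> 94675 -> 47337 -> 23668 -> 11834 -> 5917 -> 2958 -> 1479 -> 739 -> 369 -> 184 -> 92 -> 46 -> 23 -> 11 -> 5 -> 2 -> 1
Number of halvings = floor(log2(3029611)) = 21


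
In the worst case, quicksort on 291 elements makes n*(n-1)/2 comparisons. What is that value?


Sum of comparisons per partition:
290 + 289 + ... + 1 + 0
= 291 * (291 - 1) / 2
= 291 * 290 / 2
= 42195


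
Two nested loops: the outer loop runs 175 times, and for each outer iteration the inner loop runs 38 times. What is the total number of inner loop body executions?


Outer loop: 175 iterations
Inner loop: 38 iterations per outer iteration
Total = 175 * 38 = 6650


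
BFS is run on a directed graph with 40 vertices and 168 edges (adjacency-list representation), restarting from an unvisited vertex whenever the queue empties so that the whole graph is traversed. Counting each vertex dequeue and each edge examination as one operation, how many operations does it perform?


A full BFS traversal dequeues each vertex exactly once and examines each directed edge exactly once.
V = 40 (vertex processing cost)
E = 168 (edge examination cost)
Total operations proportional to V + E = 40 + 168 = 208


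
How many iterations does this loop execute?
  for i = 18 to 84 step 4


The loop variable i takes values starting at 18 and increments by 4 each iteration.
Sequence: i = 18, 22, 26, 30, 34, 38, 42, 46, 50, ...
The upper bound 84 is inclusive, so the count is floor((last - first) / step) + 1:
floor((84 - 18) / 4) + 1 = floor(66/4) + 1 = 16 + 1 = 17


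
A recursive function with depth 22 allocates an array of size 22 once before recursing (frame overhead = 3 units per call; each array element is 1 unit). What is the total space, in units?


Array allocation: 22 units (allocated once)
Stack frames: 22 deep * 3 per frame = 66 units
Total = 22 + 66 = 88


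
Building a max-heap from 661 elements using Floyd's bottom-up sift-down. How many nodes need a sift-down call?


In a heap of 661 elements (0-indexed array):
  Last element index: 660
  Parent of last element: floor((660 - 1) / 2) = 329
  Internal nodes: indices 0 to 329
  Count = floor(661/2) = 330


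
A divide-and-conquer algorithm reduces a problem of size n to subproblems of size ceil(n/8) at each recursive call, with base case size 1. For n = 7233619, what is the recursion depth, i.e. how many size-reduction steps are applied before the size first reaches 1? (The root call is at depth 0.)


Each step divides the size by 8 (rounding up); after k steps the size is ceil(n/8^k), which equals 1 exactly when 8^k >= n.
So the depth is the smallest k with 8^k >= 7233619, i.e. ceil(log_8(7233619)).
8^7 = 2097152 < 7233619 <= 16777216 = 8^8
Recursion depth = 8


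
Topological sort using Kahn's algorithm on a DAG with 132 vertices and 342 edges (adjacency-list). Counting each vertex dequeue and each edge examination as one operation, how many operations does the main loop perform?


Kahn's algorithm:
  1. Compute in-degrees: O(V + E)
  2. Process queue: each vertex dequeued once (O(V))
     each edge examined once (O(E))
Total = V + E = 132 + 342 = 474


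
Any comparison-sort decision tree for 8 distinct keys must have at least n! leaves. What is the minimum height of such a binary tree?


A binary decision tree of height h has at most 2^h leaves and needs at least n! of them, so h >= ceil(log2(n!)).
Compute 8! as a running product:
  x2 = 2, x3 = 6, x4 = 24, x5 = 120
  x6 = 720, x7 = 5040, x8 = 40320
8! = 40320
Bracket between powers of 2:
  2^15 = 32768 < 40320 <= 65536 = 2^16
So ceil(log2(8!)) = 16


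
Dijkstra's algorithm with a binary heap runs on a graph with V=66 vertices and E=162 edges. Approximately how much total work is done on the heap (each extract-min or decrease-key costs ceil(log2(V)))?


Dijkstra with a binary heap: each vertex is extracted once, each edge may relax once.
Each heap operation costs O(log V).
V + E = 66 + 162 = 228
ceil(log2(66)) = 7 (since 2^6 = 64 < 66 <= 128 = 2^7)
Total heap work = (V+E) * ceil(log2(V)) = 228 * 7 = 1596


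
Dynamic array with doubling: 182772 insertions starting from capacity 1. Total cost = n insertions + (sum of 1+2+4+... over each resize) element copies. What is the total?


n = 182772
Insertion costs: 182772
Resizes copy 1, 2, 4, ... up to the largest power of 2 that is <= n-1 = 182771, i.e. 131072.
Copy costs = 1 + 2 + 4 + 8 + 16 + 32 + 64 + 128 + 256 + 512 + 1024 + 2048 + 4096 + 8192 + 16384 + 32768 + 65536 + 131072 = 262143
Total = 182772 + 262143 = 444915


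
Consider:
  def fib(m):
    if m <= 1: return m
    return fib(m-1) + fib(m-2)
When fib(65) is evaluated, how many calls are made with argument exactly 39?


Let N(m) = number of times fib(m) is called while evaluating fib(65).
N(65) = 1 (the initial call).
N(64) = 1 (only fib(65) calls it).
For 1 <= m <= 63: fib(m) is called by fib(m+1) and fib(m+2), so
  N(m) = N(m+1) + N(m+2).
fib(0) is called only by fib(2), so N(0) = N(2).
Walk down from m=65:
  N(65)=1, N(64)=1, N(63)=2, N(62)=3, N(61)=5, N(60)=8, N(59)=13, N(58)=21, N(57)=34, N(56)=55, N(55)=89, N(54)=144, N(53)=233, N(52)=377, N(51)=610, N(50)=987, N(49)=1597, N(48)=2584, N(47)=4181, N(46)=6765, N(45)=10946, N(44)=17711, N(43)=28657, N(42)=46368, N(41)=75025, N(40)=121393, N(39)=196418
N(39) = 196418


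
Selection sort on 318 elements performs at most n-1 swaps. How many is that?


Each of the 317 passes places one element in its final position.
Pass 1: swap minimum into position 0
Pass 2: swap minimum of remaining into position 1
...
Pass 317: last two elements, one swap
Maximum swaps = 318 - 1 = 317


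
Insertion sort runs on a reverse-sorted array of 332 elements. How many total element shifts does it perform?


Sum of shifts = 1 + 2 + 3 + ... + 331
= 332 * 331 / 2
= 109892 / 2
= 54946


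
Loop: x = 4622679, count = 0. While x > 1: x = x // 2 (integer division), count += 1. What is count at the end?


The variable x halves each step:
x = 4622679 -> 2311339 -> 1155669 -> 577834 -> 288917 -> 144458 -> 72229 -> 36114 -> 18057 -> 9028 -> 4514 -> 2257 -> 1128 -> 564 -> 282 -> 141 -> 70 -> 35 -> 17 -> 8 -> 4 -> 2 -> 1
Number of halvings = floor(log2(4622679)) = 22


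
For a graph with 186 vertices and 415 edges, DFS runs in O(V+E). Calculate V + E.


A full DFS traversal visits each vertex once and examines each edge once.
V = 186
E = 415
Sum = 186 + 415 = 601


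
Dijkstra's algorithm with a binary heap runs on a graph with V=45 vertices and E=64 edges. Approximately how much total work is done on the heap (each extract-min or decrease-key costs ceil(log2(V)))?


Dijkstra with a binary heap: each vertex is extracted once, each edge may relax once.
Each heap operation costs O(log V).
V + E = 45 + 64 = 109
ceil(log2(45)) = 6 (since 2^5 = 32 < 45 <= 64 = 2^6)
Total heap work = (V+E) * ceil(log2(V)) = 109 * 6 = 654


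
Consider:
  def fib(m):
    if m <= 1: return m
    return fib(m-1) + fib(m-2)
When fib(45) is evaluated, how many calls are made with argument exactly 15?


Let N(m) = number of times fib(m) is called while evaluating fib(45).
N(45) = 1 (the initial call).
N(44) = 1 (only fib(45) calls it).
For 1 <= m <= 43: fib(m) is called by fib(m+1) and fib(m+2), so
  N(m) = N(m+1) + N(m+2).
fib(0) is called only by fib(2), so N(0) = N(2).
Walk down from m=45:
  N(45)=1, N(44)=1, N(43)=2, N(42)=3, N(41)=5, N(40)=8, N(39)=13, N(38)=21, N(37)=34, N(36)=55, N(35)=89, N(34)=144, N(33)=233, N(32)=377, N(31)=610, N(30)=987, N(29)=1597, N(28)=2584, N(27)=4181, N(26)=6765, N(25)=10946, N(24)=17711, N(23)=28657, N(22)=46368, N(21)=75025, N(20)=121393, N(19)=196418, N(18)=317811, N(17)=514229, N(16)=832040, N(15)=1346269
N(15) = 1346269


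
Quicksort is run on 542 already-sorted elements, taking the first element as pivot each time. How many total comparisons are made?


Sum of comparisons per partition:
541 + 540 + ... + 1 + 0
= 542 * (542 - 1) / 2
= 542 * 541 / 2
= 146611


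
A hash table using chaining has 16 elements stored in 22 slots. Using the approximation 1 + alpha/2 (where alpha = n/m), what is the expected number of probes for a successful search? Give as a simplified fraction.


Load factor alpha = n/m = 16/22
Expected probes = 1 + alpha/2 = 1 + 16/(2*22)
= 1 + 16/44
= 44/44 + 16/44
= 60/44
Simplify: 15/11


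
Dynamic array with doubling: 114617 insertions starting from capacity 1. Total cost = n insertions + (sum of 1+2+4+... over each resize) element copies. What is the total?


n = 114617
Insertion costs: 114617
Resizes copy 1, 2, 4, ... up to the largest power of 2 that is <= n-1 = 114616, i.e. 65536.
Copy costs = 1 + 2 + 4 + 8 + 16 + 32 + 64 + 128 + 256 + 512 + 1024 + 2048 + 4096 + 8192 + 16384 + 32768 + 65536 = 131071
Total = 114617 + 131071 = 245688


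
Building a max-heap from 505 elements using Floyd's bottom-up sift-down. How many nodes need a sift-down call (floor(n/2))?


In a heap of 505 elements (0-indexed array):
  Last element index: 504
  Parent of last element: floor((504 - 1) / 2) = 251
  Internal nodes: indices 0 to 251
  Count = floor(505/2) = 252


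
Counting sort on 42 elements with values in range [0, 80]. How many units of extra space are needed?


Output array size: 42 (to store sorted result)
Count array size: 81 (one slot per possible value, range 0 to 80)
Total extra space = 42 + 81 = 123


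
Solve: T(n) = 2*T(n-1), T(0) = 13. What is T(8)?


Unrolling:
T(8) = 2*T(7) = 2^2*T(6) = ... = 2^8*T(0)
= 2^8 * 13
= 256 * 13 = 3328


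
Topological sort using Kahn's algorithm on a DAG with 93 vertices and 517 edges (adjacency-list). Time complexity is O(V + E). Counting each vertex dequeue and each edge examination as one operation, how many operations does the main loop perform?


Kahn's algorithm:
  1. Compute in-degrees: O(V + E)
  2. Process queue: each vertex dequeued once (O(V))
     each edge examined once (O(E))
Total = V + E = 93 + 517 = 610


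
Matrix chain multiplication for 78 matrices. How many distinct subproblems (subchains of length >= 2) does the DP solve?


Subproblems are indexed by (i, j) where i < j.
Number of such pairs = n*(n-1)/2
= 78 * 77 / 2
= 3003


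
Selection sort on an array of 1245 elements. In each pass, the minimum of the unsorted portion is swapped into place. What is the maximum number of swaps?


Selection sort performs one swap per pass:
  Pass 1: find min in positions 0 to 1244, swap with position 0
  Pass 2: find min in positions 1 to 1244, swap with position 1
  Pass 3: find min in positions 2 to 1244, swap with position 2
  Pass 4: find min in positions 3 to 1244, swap with position 3
  Pass 5: find min in positions 4 to 1244, swap with position 4
  ... (1239 more passes)
Total passes (and swaps) = n - 1 = 1245 - 1 = 1244


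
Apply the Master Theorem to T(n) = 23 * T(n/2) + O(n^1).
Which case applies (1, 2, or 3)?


The Master Theorem: T(n) = a*T(n/b) + O(n^c)
  a = 23, b = 2, c = 1
log_b(a) = log_2(23) ~ 4.524
Compare b^c with a: 2^1 = 2 < 23, so c < log_b(a).
Since c < log_b(a), Case 1 applies.
T(n) = O(n^(log_2 23)) ~ O(n^4.524)
Master Theorem case = 1


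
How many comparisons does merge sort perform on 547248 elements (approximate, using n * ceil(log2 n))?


Recursion depth: ceil(log2(547248)) = 20
Each recursion level merges n = 547248 elements
Total = 547248 * 20 = 10944960


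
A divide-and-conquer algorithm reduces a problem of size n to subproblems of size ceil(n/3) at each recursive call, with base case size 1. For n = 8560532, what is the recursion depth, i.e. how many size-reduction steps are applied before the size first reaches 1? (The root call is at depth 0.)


Each step divides the size by 3 (rounding up); after k steps the size is ceil(n/3^k), which equals 1 exactly when 3^k >= n.
So the depth is the smallest k with 3^k >= 8560532, i.e. ceil(log_3(8560532)).
3^14 = 4782969 < 8560532 <= 14348907 = 3^15
Recursion depth = 15


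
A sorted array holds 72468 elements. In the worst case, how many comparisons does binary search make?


Halving sequence: 72468 -> 36234 -> 18117 -> 9058 -> 4529 -> 2264 -> 1132 -> 566 -> 283 -> 141 -> 70 -> 35 -> 17 -> 8 -> 4 -> 2 -> 1
Number of halvings = 16
Max comparisons = 16 + 1 = 17


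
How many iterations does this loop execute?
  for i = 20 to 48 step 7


The loop variable i takes values starting at 20 and increments by 7 each iteration.
Sequence: i = 20, 27, 34, 41, 48
The upper bound 48 is inclusive, so the count is floor((last - first) / step) + 1:
floor((48 - 20) / 7) + 1 = floor(28/7) + 1 = 4 + 1 = 5


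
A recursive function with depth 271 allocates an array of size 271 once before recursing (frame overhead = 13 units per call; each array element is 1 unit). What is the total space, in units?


Array allocation: 271 units (allocated once)
Stack frames: 271 deep * 13 per frame = 3523 units
Total = 271 + 3523 = 3794


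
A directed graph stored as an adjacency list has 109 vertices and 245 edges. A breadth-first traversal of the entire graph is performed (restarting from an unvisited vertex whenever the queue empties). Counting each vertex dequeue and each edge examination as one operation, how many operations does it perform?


A full BFS traversal dequeues each vertex once and examines each edge once.
Vertex visits: 109
Edge visits: 245
V + E = 109 + 245 = 354


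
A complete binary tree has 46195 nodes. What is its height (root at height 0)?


In a complete binary tree, level k holds nodes 2^k .. 2^(k+1)-1 (1-indexed).
Height = floor(log2(n)) = floor(log2(46195)) = 15
Check: 2^15 = 32768 <= 46195 < 65536 = 2^16


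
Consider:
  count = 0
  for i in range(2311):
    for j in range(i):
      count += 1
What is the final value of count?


For each i, the inner loop runs i times:
  i=0: inner runs 0 times
  i=1: inner runs 1 time
  i=2: inner runs 2 times
  i=3: inner runs 3 times
  i=4: inner runs 4 times
  i=5: inner runs 5 times
  i=6: inner runs 6 times
  i=7: inner runs 7 times
  ...
Total = 0 + 1 + 2 + ... + 2310 = 2311*(2311-1)/2 = 2669205


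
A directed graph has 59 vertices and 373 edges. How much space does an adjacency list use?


Adjacency list: one list head per vertex + one entry per edge
Vertex heads: 59
Edge entries: 373
Total = 59 + 373 = 432


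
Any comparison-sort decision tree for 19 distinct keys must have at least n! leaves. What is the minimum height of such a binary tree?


A binary decision tree of height h has at most 2^h leaves and needs at least n! of them, so h >= ceil(log2(n!)).
Compute 19! as a running product:
  x2 = 2, x3 = 6, x4 = 24, x5 = 120
  x6 = 720, x7 = 5040, x8 = 40320, x9 = 362880
  x10 = 3628800, x11 = 39916800, x12 = 479001600, x13 = 6227020800
  x14 = 87178291200, x15 = 1307674368000, x16 = 20922789888000, x17 = 355687428096000
  x18 = 6402373705728000, x19 = 121645100408832000
19! = 121645100408832000
Bracket between powers of 2:
  2^56 = 72057594037927936 < 121645100408832000 <= 144115188075855872 = 2^57
So ceil(log2(19!)) = 57


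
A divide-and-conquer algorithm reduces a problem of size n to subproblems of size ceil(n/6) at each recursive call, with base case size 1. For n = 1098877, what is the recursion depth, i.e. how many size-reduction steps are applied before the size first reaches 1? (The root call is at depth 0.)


Each step divides the size by 6 (rounding up); after k steps the size is ceil(n/6^k), which equals 1 exactly when 6^k >= n.
So the depth is the smallest k with 6^k >= 1098877, i.e. ceil(log_6(1098877)).
6^7 = 279936 < 1098877 <= 1679616 = 6^8
Recursion depth = 8


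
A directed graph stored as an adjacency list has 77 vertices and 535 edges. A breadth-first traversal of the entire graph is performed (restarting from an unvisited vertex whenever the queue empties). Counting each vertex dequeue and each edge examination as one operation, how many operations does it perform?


A full BFS traversal dequeues each vertex once and examines each edge once.
Vertex visits: 77
Edge visits: 535
V + E = 77 + 535 = 612


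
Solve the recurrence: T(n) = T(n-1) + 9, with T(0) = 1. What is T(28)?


Unrolling the recurrence:
T(28) = T(27) + 9
       = T(26) + 9 + 9
       = T(25) + 9*3
       ...
       = T(0) + 9*28
       = 1 + 252 = 253


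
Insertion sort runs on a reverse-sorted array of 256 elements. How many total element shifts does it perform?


Sum of shifts = 1 + 2 + 3 + ... + 255
= 256 * 255 / 2
= 65280 / 2
= 32640


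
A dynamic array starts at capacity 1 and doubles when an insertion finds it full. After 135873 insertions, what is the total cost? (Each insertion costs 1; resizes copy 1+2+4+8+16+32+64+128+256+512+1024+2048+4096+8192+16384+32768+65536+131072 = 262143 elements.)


Insertion cost: 135873 (one per element)
Resizes occur just before inserting elements 2, 3, 5, 9, ...
Elements copied at each resize: 1 + 2 + 4 + 8 + 16 + 32 + 64 + 128 + 256 + 512 + 1024 + 2048 + 4096 + 8192 + 16384 + 32768 + 65536 + 131072
Sum of copies = 262143 (geometric series: 2^k - 1)
Total = 135873 + 262143 = 398016


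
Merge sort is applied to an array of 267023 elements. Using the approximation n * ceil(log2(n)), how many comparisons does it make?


Merge sort divides the array into halves recursively.
Number of levels = ceil(log2(267023)) = 19
At each level, approximately n = 267023 comparisons are needed for merging.
Total comparisons ~ n * ceil(log2(n)) = 267023 * 19 = 5073437


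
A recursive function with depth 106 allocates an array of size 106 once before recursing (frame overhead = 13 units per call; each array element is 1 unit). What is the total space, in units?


Array allocation: 106 units (allocated once)
Stack frames: 106 deep * 13 per frame = 1378 units
Total = 106 + 1378 = 1484


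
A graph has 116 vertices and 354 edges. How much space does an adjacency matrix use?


Adjacency matrix: V x V grid of entries
Space = V^2 = 116^2 = 116 * 116 = 13456


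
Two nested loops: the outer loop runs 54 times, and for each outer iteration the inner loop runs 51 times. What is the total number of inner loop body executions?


Outer loop: 54 iterations
Inner loop: 51 iterations per outer iteration
Total = 54 * 51 = 2754


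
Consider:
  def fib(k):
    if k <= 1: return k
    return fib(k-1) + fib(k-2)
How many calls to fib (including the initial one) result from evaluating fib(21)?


Let C(m) = total calls to evaluate fib(m). Then C(0)=C(1)=1, and
C(m) = 1 + C(m-1) + C(m-2) for m >= 2.
Build the table (each entry = 1 + previous two):
  C(0) = 1
  C(1) = 1
  C(2) = 1 + 1 + 1 = 3
  C(3) = 1 + 3 + 1 = 5
  C(4) = 1 + 5 + 3 = 9
  C(5) = 1 + 9 + 5 = 15
  C(6) = 1 + 15 + 9 = 25
  C(7) = 1 + 25 + 15 = 41
  C(8) = 1 + 41 + 25 = 67
  C(9) = 1 + 67 + 41 = 109
  C(10) = 1 + 109 + 67 = 177
  C(11) = 1 + 177 + 109 = 287
  C(12) = 1 + 287 + 177 = 465
  C(13) = 1 + 465 + 287 = 753
  C(14) = 1 + 753 + 465 = 1219
  C(15) = 1 + 1219 + 753 = 1973
  C(16) = 1 + 1973 + 1219 = 3193
  C(17) = 1 + 3193 + 1973 = 5167
  C(18) = 1 + 5167 + 3193 = 8361
  C(19) = 1 + 8361 + 5167 = 13529
  C(20) = 1 + 13529 + 8361 = 21891
  C(21) = 1 + 21891 + 13529 = 35421
Total calls for fib(21) = 35421


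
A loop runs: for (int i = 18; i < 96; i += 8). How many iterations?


Loop starts at i = 18, increments by 8, stops when i >= 96.
Number of iterations = ceil((96 - 18) / 8)
= ceil(78 / 8)
= 10


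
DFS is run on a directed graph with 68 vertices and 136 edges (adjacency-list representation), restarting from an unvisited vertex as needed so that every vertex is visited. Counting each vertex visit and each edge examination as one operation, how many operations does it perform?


A full DFS traversal processes each vertex exactly once (push/pop on stack).
Each directed edge is examined once.
V = 68, E = 136
V + E = 204


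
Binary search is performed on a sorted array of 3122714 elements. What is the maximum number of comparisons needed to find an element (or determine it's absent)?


Binary search halves the search space each comparison:
  Step 1: search space = 3122714 -> 1561357
  Step 2: search space = 1561357 -> 780678
  Step 3: search space = 780678 -> 390339
  Step 4: search space = 390339 -> 195169
  Step 5: search space = 195169 -> 97584
  Step 6: search space = 97584 -> 48792
  Step 7: search space = 48792 -> 24396
  Step 8: search space = 24396 -> 12198
  Step 9: search space = 12198 -> 6099
  Step 10: search space = 6099 -> 3049
  Step 11: search space = 3049 -> 1524
  Step 12: search space = 1524 -> 762
  Step 13: search space = 762 -> 381
  Step 14: search space = 381 -> 190
  Step 15: search space = 190 -> 95
  Step 16: search space = 95 -> 47
  Step 17: search space = 47 -> 23
  Step 18: search space = 23 -> 11
  Step 19: search space = 11 -> 5
  Step 20: search space = 5 -> 2
  Step 21: search space = 2 -> 1
  Step 22: search space = 1 (final check)
Maximum comparisons = floor(log2(3122714)) + 1 = 21 + 1 = 22


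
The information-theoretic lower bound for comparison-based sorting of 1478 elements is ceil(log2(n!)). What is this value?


A binary decision tree of height h has at most 2^h leaves and needs at least n! of them, so h >= ceil(log2(n!)).
1478! is far too large to multiply out, so use Stirling's series:
  ln(n!) ~ n ln n - n + (1/2) ln(2 pi n) + 1/(12n)  (error below 1/(360 n^3), negligible here)
  ln(1478) = 7.2984451
  n ln n = 1478 * 7.2984451 = 10787.1019
  (1/2) ln(2 pi * 1478) = (1/2) ln(9286.5479) = 4.5682
  1/(12*1478) = 0.0001
  ln(1478!) ~ 10787.1019 - 1478 + 4.5682 + 0.0001 = 9313.6702
Convert to base 2: log2(1478!) = 9313.6702 / ln 2 = 9313.6702 / 0.69314718 = 13436.7858
ceil(13436.7858) = 13437


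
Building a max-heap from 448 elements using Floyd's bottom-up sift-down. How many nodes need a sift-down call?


In a heap of 448 elements (0-indexed array):
  Last element index: 447
  Parent of last element: floor((447 - 1) / 2) = 223
  Internal nodes: indices 0 to 223
  Count = floor(448/2) = 224


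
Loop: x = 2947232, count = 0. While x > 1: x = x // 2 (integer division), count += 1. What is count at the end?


The variable x halves each step:
x = 2947232 -> 1473616 -> 736808 -> 368404 -> 184202 -> 92101 -> 46050 -> 23025 -> 11512 -> 5756 -> 2878 -> 1439 -> 719 -> 359 -> 179 -> 89 -> 44 -> 22 -> 11 -> 5 -> 2 -> 1
Number of halvings = floor(log2(2947232)) = 21


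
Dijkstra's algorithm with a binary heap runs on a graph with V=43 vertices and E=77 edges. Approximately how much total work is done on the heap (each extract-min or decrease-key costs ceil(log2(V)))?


Dijkstra with a binary heap: each vertex is extracted once, each edge may relax once.
Each heap operation costs O(log V).
V + E = 43 + 77 = 120
ceil(log2(43)) = 6 (since 2^5 = 32 < 43 <= 64 = 2^6)
Total heap work = (V+E) * ceil(log2(V)) = 120 * 6 = 720


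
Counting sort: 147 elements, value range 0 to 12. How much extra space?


n = 147 (output array)
k = 13 (count array for 13 distinct values)
Extra space = 147 + 13 = 160


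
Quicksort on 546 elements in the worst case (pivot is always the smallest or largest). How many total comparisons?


In the worst case, each partition step picks the worst pivot:
  Partition 1: 545 comparisons (n-1 elements to compare)
  Partition 2: 544 comparisons
  Partition 3: 543 comparisons
  Partition 4: 542 comparisons
  Partition 5: 541 comparisons
  ...
  Last partition: 0 comparisons
Total = (n-1) + (n-2) + ... + 1 + 0 = n*(n-1)/2
= 546*545/2 = 148785


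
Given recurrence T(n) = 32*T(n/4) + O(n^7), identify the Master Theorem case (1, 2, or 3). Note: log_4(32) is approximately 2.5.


Master Theorem parameters: a=32, b=4, c=7
log_b(a) = 2.5
Compare b^c with a: 4^7 = 16384 > 32, so c > log_b(a).
Comparing c=7 vs log_b(a)=2.5:
7 > 2.5 => Case 3
Result: T(n) = O(n^7)
Master Theorem case = 3


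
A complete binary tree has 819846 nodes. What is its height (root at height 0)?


In a complete binary tree, level k holds nodes 2^k .. 2^(k+1)-1 (1-indexed).
Height = floor(log2(n)) = floor(log2(819846)) = 19
Check: 2^19 = 524288 <= 819846 < 1048576 = 2^20


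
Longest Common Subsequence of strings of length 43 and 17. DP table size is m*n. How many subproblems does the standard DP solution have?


DP table indexed by positions in both strings.
First string: 43 positions
Second string: 17 positions
Total = 43 * 17 = 731


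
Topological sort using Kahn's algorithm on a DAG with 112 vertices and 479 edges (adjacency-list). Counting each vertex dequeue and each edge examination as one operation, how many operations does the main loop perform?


Kahn's algorithm:
  1. Compute in-degrees: O(V + E)
  2. Process queue: each vertex dequeued once (O(V))
     each edge examined once (O(E))
Total = V + E = 112 + 479 = 591


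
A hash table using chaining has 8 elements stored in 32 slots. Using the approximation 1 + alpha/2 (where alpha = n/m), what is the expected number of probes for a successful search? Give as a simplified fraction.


Load factor alpha = n/m = 8/32
Expected probes = 1 + alpha/2 = 1 + 8/(2*32)
= 1 + 8/64
= 64/64 + 8/64
= 72/64
Simplify: 9/8


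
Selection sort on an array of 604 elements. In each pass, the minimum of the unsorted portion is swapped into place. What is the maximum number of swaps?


Selection sort performs one swap per pass:
  Pass 1: find min in positions 0 to 603, swap with position 0
  Pass 2: find min in positions 1 to 603, swap with position 1
  Pass 3: find min in positions 2 to 603, swap with position 2
  Pass 4: find min in positions 3 to 603, swap with position 3
  Pass 5: find min in positions 4 to 603, swap with position 4
  ... (598 more passes)
Total passes (and swaps) = n - 1 = 604 - 1 = 603


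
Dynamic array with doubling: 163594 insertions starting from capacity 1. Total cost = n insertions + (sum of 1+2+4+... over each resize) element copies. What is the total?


n = 163594
Insertion costs: 163594
Resizes copy 1, 2, 4, ... up to the largest power of 2 that is <= n-1 = 163593, i.e. 131072.
Copy costs = 1 + 2 + 4 + 8 + 16 + 32 + 64 + 128 + 256 + 512 + 1024 + 2048 + 4096 + 8192 + 16384 + 32768 + 65536 + 131072 = 262143
Total = 163594 + 262143 = 425737


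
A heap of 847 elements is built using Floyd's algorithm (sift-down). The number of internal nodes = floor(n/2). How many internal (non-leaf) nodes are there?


Leaf nodes occupy roughly half the array.
Sift-down is called for each internal node, starting from the last one.
Internal nodes = floor(n/2) = floor(847/2) = 423
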